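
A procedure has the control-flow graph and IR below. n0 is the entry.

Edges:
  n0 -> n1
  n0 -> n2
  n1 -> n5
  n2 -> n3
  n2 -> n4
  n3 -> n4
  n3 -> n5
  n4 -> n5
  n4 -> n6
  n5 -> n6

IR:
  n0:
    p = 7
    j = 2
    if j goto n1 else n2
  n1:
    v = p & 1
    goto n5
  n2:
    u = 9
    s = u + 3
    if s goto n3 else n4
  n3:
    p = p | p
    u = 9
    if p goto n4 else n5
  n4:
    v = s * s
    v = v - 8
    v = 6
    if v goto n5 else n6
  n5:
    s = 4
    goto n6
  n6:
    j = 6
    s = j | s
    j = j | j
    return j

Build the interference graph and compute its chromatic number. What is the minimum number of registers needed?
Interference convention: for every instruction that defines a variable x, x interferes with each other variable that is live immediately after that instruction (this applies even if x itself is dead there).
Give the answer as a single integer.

Block summaries:
  n0: def={j,p} ue=∅
  n1: def={v} ue={p}
  n2: def={s,u} ue=∅
  n3: def={p,u} ue={p}
  n4: def={v} ue={s}
  n5: def={s} ue=∅
  n6: def={j,s} ue={s}

Backward fixpoint:
  live n0: ∅→{p}
  live n1: {p}→∅
  live n2: {p}→{p,s}
  live n3: {p,s}→{s}
  live n4: {s}→{s}
  live n5: ∅→{s}
  live n6: {s}→∅

Interfere edges:
  j↔{p,s}
  p↔{j,s,u}
  s↔{j,p,u,v}
  u↔{p,s}
  v↔{s}

Chromatic number:
  {j,p,s} pairwise interfere (3-clique) ⇒ χ ≥ 3
  3-colouring: c0={s}  c1={p,v}  c2={j,u}
  χ = 3

Answer: 3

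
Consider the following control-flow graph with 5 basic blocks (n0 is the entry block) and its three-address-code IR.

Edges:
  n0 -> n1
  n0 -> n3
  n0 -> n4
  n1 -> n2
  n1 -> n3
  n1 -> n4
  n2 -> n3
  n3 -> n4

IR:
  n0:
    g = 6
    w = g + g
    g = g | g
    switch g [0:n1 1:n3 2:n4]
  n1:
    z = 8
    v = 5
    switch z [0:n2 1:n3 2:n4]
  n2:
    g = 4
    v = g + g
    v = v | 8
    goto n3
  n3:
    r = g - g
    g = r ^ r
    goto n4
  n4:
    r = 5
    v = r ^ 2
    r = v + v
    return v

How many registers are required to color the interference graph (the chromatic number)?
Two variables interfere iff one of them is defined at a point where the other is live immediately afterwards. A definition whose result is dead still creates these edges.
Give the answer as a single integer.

Answer: 3

Analysis:
Block summaries:
  n0 def {g,w} use ∅
  n1 def {v,z} use ∅
  n2 def {g,v} use ∅
  n3 def {g,r} use {g}
  n4 def {r,v} use ∅

Liveness:
  live n0: ∅→{g}
  live n1: {g}→{g}
  live n2: ∅→{g}
  live n3: {g}→∅
  live n4: ∅→∅

Conflict graph:
  g: {v,w,z}
  r: {v}
  v: {g,r,z}
  w: {g}
  z: {g,v}

Registers:
  clique {g,v,z} ⇒ need ≥ 3
  3-colouring: c0={g,r}  c1={v,w}  c2={z}
  χ = 3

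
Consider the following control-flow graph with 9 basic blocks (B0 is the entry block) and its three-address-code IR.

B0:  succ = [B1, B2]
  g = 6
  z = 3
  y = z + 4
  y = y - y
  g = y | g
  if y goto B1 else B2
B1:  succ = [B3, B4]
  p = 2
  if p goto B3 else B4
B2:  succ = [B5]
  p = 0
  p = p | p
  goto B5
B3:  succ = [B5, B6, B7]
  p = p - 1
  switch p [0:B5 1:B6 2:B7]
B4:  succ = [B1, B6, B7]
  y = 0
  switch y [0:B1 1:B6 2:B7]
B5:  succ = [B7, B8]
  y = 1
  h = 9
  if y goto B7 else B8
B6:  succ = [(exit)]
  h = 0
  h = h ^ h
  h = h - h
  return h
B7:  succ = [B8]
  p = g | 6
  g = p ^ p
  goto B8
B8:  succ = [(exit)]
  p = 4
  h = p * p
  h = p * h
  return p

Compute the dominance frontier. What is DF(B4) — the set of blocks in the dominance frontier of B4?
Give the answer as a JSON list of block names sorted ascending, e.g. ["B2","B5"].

Answer: ["B1", "B6", "B7"]

Working:
idom tree: B1←B0 B2←B0 B3←B1 B4←B1 B5←B0 B6←B1 B7←B0 B8←B0
Join-block Dom:
  B1: preds {B0,B4}: {B0} ∩ {B0,B1,B4} = {B0}; idom=B0
  B5: preds {B2,B3}: {B0,B2} ∩ {B0,B1,B3} = {B0}; idom=B0
  B6: preds {B3,B4}: {B0,B1,B3} ∩ {B0,B1,B4} = {B0,B1}; idom=B1
  B7: preds {B3,B4,B5}: {B0,B1,B3} ∩ {B0,B1,B4} ∩ {B0,B5} = {B0}; idom=B0
  B8: preds {B5,B7}: {B0,B5} ∩ {B0,B7} = {B0}; idom=B0

DF walk-up:
  join B1 pred B0: · stop@B0
  join B1 pred B4: B4→B1 stop@B0
  join B5 pred B2: B2 stop@B0
  join B5 pred B3: B3→B1 stop@B0
  join B6 pred B3: B3 stop@B1
  join B6 pred B4: B4 stop@B1
  join B7 pred B3: B3→B1 stop@B0
  join B7 pred B4: B4→B1 stop@B0
  join B7 pred B5: B5 stop@B0
  join B8 pred B5: B5 stop@B0
  join B8 pred B7: B7 stop@B0
  B0: DF=∅
  B1: DF={B1,B5,B7}
  B2: DF={B5}
  B3: DF={B5,B6,B7}
  B4: DF={B1,B6,B7}
  B5: DF={B7,B8}
  B6: DF=∅
  B7: DF={B8}
  B8: DF=∅

DF(B4) = ["B1", "B6", "B7"]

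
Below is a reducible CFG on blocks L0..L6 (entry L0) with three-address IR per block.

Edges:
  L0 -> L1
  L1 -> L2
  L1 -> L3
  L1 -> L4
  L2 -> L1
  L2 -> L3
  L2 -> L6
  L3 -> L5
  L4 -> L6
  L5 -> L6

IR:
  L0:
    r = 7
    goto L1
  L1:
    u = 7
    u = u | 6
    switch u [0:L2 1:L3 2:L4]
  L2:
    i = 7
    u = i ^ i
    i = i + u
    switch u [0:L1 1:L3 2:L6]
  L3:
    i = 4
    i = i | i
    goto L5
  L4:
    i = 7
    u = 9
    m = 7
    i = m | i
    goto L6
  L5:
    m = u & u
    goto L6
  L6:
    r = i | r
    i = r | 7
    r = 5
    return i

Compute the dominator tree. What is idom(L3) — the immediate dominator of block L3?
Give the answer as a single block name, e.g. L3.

idom tree: L1←L0 L2←L1 L3←L1 L4←L1 L5←L3 L6←L1
Dom∩ at merges:
  L1: preds {L0,L2}: {L0} ∩ {L0,L1,L2} = {L0}; idom=L0
  L3: preds {L1,L2}: {L0,L1} ∩ {L0,L1,L2} = {L0,L1}; idom=L1
  L6: preds {L2,L4,L5}: {L0,L1,L2} ∩ {L0,L1,L4} ∩ {L0,L1,L3,L5} = {L0,L1}; idom=L1

idom(L3) = L1

Answer: L1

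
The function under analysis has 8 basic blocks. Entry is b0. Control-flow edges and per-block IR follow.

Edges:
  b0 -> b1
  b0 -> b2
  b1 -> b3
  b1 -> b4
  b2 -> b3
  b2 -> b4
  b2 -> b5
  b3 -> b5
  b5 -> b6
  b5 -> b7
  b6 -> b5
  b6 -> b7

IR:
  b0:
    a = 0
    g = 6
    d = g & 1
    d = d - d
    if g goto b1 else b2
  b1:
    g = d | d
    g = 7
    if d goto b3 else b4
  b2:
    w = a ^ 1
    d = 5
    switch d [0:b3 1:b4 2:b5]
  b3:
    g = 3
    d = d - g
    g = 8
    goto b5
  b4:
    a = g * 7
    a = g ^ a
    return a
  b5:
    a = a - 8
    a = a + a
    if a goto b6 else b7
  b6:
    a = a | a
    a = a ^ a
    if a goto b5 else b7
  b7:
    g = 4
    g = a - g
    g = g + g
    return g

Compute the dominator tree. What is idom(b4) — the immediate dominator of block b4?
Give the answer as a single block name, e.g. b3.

idom tree: b1←b0 b2←b0 b3←b0 b4←b0 b5←b0 b6←b5 b7←b5
Dom∩ at merges:
  b3: preds {b1,b2}: {b0,b1} ∩ {b0,b2} = {b0}; idom=b0
  b4: preds {b1,b2}: {b0,b1} ∩ {b0,b2} = {b0}; idom=b0
  b5: preds {b2,b3,b6}: {b0,b2} ∩ {b0,b3} ∩ {b0,b5,b6} = {b0}; idom=b0
  b7: preds {b5,b6}: {b0,b5} ∩ {b0,b5,b6} = {b0,b5}; idom=b5

idom(b4) = b0

Answer: b0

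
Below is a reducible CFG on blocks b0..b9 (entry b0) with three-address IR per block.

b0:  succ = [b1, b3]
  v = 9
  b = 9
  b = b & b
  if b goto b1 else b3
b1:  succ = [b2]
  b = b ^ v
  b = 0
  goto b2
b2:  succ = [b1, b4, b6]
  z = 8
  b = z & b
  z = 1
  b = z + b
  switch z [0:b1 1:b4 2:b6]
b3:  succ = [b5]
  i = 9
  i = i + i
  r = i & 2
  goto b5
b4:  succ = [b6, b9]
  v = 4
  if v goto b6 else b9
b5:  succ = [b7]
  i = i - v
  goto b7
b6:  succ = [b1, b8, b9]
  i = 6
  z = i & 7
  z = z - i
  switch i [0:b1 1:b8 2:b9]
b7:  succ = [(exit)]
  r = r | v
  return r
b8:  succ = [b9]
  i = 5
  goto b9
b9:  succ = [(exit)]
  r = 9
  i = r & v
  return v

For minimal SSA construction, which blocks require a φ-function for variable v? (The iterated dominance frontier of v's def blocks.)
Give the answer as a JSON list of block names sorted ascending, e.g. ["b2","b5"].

idom tree: b1←b0 b2←b1 b3←b0 b4←b2 b5←b3 b6←b2 b7←b5 b8←b6 b9←b2
Join-block Dom:
  b1: preds {b0,b2,b6}: {b0} ∩ {b0,b1,b2} ∩ {b0,b1,b2,b6} = {b0}; idom=b0
  b6: preds {b2,b4}: {b0,b1,b2} ∩ {b0,b1,b2,b4} = {b0,b1,b2}; idom=b2
  b9: preds {b4,b6,b8}: {b0,b1,b2,b4} ∩ {b0,b1,b2,b6} ∩ {b0,b1,b2,b6,b8} = {b0,b1,b2}; idom=b2

DF derivation:
  join b1 pred b0: · stop@b0
  join b1 pred b2: b2→b1 stop@b0
  join b1 pred b6: b6→b2→b1 stop@b0
  join b6 pred b2: · stop@b2
  join b6 pred b4: b4 stop@b2
  join b9 pred b4: b4 stop@b2
  join b9 pred b6: b6 stop@b2
  join b9 pred b8: b8→b6 stop@b2
  b0: DF=∅
  b1: DF={b1}
  b2: DF={b1}
  b3: DF=∅
  b4: DF={b6,b9}
  b5: DF=∅
  b6: DF={b1,b9}
  b7: DF=∅
  b8: DF={b9}
  b9: DF=∅

φ for v: defs {b0,b4}
  DF⁺ = {b1,b6,b9}

Answer: ["b1", "b6", "b9"]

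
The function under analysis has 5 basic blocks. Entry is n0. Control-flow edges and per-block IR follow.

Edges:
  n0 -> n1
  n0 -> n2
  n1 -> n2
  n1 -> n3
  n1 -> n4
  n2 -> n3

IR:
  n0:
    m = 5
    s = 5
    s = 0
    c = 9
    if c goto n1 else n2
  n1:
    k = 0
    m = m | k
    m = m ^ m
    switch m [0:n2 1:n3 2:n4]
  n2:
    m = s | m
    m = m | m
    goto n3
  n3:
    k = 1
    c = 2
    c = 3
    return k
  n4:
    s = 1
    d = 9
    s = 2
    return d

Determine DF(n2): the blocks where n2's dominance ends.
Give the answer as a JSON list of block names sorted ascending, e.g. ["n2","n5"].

idom tree: n1←n0 n2←n0 n3←n0 n4←n1
Join-block Dom:
  n2: preds {n0,n1}: {n0} ∩ {n0,n1} = {n0}; idom=n0
  n3: preds {n1,n2}: {n0,n1} ∩ {n0,n2} = {n0}; idom=n0

DF derivation:
  join n2 pred n0: · stop@n0
  join n2 pred n1: n1 stop@n0
  join n3 pred n1: n1 stop@n0
  join n3 pred n2: n2 stop@n0
  n0 → ∅
  n1 → {n2,n3}
  n2 → {n3}
  n3 → ∅
  n4 → ∅

DF(n2) = ["n3"]

Answer: ["n3"]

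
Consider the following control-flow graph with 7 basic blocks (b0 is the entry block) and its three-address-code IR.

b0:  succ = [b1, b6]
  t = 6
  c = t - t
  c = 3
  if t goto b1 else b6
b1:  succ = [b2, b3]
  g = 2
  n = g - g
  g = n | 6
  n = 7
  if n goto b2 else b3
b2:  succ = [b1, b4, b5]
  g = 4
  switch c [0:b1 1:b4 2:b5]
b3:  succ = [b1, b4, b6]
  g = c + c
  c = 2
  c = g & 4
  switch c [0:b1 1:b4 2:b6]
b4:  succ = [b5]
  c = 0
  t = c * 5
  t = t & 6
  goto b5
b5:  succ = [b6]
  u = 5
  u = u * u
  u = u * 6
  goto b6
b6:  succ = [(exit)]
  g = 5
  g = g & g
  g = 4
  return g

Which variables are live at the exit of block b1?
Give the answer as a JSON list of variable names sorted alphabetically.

Answer: ["c"]

Working:
Per-block:
  b0: {c,t} / ∅
  b1: {g,n} / ∅
  b2: {g} / {c}
  b3: {c,g} / {c}
  b4: {c,t} / ∅
  b5: {u} / ∅
  b6: {g} / ∅

Live sets:
  b0: in=∅ out={c}
  b1: in={c} out={c}
  b2: in={c} out={c}
  b3: in={c} out={c}
  b4: in=∅ out=∅
  b5: in=∅ out=∅
  b6: in=∅ out=∅

live-out(b1) = ["c"]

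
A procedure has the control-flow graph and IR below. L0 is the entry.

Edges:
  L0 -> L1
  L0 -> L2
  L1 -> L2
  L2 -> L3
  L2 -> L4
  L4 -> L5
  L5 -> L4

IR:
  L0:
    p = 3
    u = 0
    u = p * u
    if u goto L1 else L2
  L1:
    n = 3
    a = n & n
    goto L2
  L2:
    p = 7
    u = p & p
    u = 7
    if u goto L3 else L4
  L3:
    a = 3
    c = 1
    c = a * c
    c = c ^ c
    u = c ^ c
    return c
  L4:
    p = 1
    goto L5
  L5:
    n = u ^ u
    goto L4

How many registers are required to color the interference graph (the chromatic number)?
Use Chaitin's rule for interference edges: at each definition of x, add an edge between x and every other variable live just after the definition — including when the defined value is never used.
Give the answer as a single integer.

Block summaries:
  L0 def {p,u} use ∅
  L1 def {a,n} use ∅
  L2 def {p,u} use ∅
  L3 def {a,c,u} use ∅
  L4 def {p} use ∅
  L5 def {n} use {u}

Liveness:
  live L0: ∅→∅
  live L1: ∅→∅
  live L2: ∅→{u}
  live L3: ∅→∅
  live L4: {u}→{u}
  live L5: {u}→{u}

Interference:
  a — {c}
  c — {a,u}
  n — {u}
  p — {u}
  u — {c,n,p}

Registers:
  lower bound: {a,c} mutually conflict ⇒ χ ≥ 2
  2-colouring: r0={a,u}  r1={c,n,p}
  χ = 2

Answer: 2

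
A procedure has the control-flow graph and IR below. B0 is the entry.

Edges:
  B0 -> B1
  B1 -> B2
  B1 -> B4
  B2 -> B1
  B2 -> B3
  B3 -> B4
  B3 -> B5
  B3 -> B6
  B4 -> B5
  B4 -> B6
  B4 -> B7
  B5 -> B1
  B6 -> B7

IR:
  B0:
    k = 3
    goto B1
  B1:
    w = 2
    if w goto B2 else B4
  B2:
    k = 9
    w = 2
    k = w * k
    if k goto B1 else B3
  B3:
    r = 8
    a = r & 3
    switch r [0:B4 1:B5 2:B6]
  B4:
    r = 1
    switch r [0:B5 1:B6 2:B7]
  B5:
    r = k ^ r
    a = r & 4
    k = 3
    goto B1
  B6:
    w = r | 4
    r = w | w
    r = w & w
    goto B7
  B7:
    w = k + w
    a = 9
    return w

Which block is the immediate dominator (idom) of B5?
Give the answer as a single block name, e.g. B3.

idom tree: B1←B0 B2←B1 B3←B2 B4←B1 B5←B1 B6←B1 B7←B1
Dom∩ at merges:
  B1: preds {B0,B2,B5}: {B0} ∩ {B0,B1,B2} ∩ {B0,B1,B5} = {B0}; idom=B0
  B4: preds {B1,B3}: {B0,B1} ∩ {B0,B1,B2,B3} = {B0,B1}; idom=B1
  B5: preds {B3,B4}: {B0,B1,B2,B3} ∩ {B0,B1,B4} = {B0,B1}; idom=B1
  B6: preds {B3,B4}: {B0,B1,B2,B3} ∩ {B0,B1,B4} = {B0,B1}; idom=B1
  B7: preds {B4,B6}: {B0,B1,B4} ∩ {B0,B1,B6} = {B0,B1}; idom=B1

idom(B5) = B1

Answer: B1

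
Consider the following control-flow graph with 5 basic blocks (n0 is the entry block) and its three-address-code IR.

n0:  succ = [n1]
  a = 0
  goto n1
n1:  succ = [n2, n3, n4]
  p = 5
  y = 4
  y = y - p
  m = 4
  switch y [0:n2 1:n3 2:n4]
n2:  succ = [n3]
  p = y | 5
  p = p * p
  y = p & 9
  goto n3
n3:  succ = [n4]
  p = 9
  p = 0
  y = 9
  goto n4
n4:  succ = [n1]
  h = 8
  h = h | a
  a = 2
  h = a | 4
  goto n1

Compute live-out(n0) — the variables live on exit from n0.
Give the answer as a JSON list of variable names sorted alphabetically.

def/use:
  n0: def={a} ue=∅
  n1: def={m,p,y} ue=∅
  n2: def={p,y} ue={y}
  n3: def={p,y} ue=∅
  n4: def={a,h} ue={a}

Live sets:
  live n0: ∅→{a}
  live n1: {a}→{a,y}
  live n2: {a,y}→{a}
  live n3: {a}→{a}
  live n4: {a}→{a}

live-out(n0) = ["a"]

Answer: ["a"]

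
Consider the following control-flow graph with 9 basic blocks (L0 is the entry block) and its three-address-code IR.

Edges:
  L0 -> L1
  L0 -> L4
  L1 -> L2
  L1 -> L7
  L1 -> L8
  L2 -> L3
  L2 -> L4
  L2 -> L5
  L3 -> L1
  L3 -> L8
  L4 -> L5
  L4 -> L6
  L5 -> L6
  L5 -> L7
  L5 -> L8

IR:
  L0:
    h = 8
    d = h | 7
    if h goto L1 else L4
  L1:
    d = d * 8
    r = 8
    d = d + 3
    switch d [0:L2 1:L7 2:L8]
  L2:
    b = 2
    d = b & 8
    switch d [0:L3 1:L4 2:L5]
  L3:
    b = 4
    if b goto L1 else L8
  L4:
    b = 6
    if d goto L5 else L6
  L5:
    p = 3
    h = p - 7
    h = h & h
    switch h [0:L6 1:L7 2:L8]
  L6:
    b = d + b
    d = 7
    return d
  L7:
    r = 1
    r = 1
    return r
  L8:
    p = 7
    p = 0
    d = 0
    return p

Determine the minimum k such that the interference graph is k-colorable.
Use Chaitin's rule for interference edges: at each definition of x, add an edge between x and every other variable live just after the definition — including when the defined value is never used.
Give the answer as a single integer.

Per-block:
  L0 def {d,h} use ∅
  L1 def {d,r} use {d}
  L2 def {b,d} use ∅
  L3 def {b} use ∅
  L4 def {b} use {d}
  L5 def {h,p} use ∅
  L6 def {b,d} use {b,d}
  L7 def {r} use ∅
  L8 def {d,p} use ∅

Live sets:
  L0 li=∅ lo={d}
  L1 li={d} lo=∅
  L2 li=∅ lo={b,d}
  L3 li={d} lo={d}
  L4 li={d} lo={b,d}
  L5 li={b,d} lo={b,d}
  L6 li={b,d} lo=∅
  L7 li=∅ lo=∅
  L8 li=∅ lo=∅

Conflict graph:
  b — {d,h,p}
  d — {b,h,p,r}
  h — {b,d}
  p — {b,d}
  r — {d}

Colouring:
  clique {b,d,h} ⇒ need ≥ 3
  assign b→R1 d→R0 h→R2 p→R2 r→R1 — no edge inside a register ⇒ χ ≤ 3
  χ = 3

Answer: 3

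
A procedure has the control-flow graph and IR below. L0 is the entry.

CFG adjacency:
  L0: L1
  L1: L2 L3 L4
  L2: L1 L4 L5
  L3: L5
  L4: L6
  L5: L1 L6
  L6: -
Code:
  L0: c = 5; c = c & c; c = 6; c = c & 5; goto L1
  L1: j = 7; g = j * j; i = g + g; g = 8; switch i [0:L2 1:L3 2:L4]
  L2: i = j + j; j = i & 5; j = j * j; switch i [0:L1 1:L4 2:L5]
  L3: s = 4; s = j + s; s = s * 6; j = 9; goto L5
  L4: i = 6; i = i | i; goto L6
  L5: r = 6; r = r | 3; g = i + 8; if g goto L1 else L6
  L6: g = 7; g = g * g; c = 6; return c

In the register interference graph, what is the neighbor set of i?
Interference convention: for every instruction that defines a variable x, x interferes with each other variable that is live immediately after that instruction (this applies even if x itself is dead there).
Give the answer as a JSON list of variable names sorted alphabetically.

Answer: ["g", "j", "r", "s"]

Derivation:
Block summaries:
  L0: {c} / ∅
  L1: {g,i,j} / ∅
  L2: {i,j} / {j}
  L3: {j,s} / {j}
  L4: {i} / ∅
  L5: {g,r} / {i}
  L6: {c,g} / ∅

Backward fixpoint:
  live L0: ∅→∅
  live L1: ∅→{i,j}
  live L2: {j}→{i}
  live L3: {i,j}→{i}
  live L4: ∅→∅
  live L5: {i}→∅
  live L6: ∅→∅

Conflict graph:
  c: ∅
  g: {i,j}
  i: {g,j,r,s}
  j: {g,i,s}
  r: {i}
  s: {i,j}

N(i) = ["g", "j", "r", "s"]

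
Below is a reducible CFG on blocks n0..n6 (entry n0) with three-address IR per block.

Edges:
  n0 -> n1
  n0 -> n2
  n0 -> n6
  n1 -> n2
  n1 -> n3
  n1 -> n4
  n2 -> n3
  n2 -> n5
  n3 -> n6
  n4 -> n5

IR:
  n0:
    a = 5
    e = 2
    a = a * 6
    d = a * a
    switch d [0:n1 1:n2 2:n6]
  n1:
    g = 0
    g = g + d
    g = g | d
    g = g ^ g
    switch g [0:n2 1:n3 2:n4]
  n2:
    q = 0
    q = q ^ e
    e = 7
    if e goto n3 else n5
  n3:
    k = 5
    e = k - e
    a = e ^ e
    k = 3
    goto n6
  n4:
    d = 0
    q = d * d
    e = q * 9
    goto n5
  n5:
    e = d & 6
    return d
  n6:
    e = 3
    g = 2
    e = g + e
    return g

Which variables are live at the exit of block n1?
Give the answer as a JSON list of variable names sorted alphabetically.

Block summaries:
  n0 def {a,d,e} use ∅
  n1 def {g} use {d}
  n2 def {e,q} use {e}
  n3 def {a,e,k} use {e}
  n4 def {d,e,q} use ∅
  n5 def {e} use {d}
  n6 def {e,g} use ∅

Live sets:
  n0: in=∅ out={d,e}
  n1: in={d,e} out={d,e}
  n2: in={d,e} out={d,e}
  n3: in={e} out=∅
  n4: in=∅ out={d}
  n5: in={d} out=∅
  n6: in=∅ out=∅

live-out(n1) = ["d", "e"]

Answer: ["d", "e"]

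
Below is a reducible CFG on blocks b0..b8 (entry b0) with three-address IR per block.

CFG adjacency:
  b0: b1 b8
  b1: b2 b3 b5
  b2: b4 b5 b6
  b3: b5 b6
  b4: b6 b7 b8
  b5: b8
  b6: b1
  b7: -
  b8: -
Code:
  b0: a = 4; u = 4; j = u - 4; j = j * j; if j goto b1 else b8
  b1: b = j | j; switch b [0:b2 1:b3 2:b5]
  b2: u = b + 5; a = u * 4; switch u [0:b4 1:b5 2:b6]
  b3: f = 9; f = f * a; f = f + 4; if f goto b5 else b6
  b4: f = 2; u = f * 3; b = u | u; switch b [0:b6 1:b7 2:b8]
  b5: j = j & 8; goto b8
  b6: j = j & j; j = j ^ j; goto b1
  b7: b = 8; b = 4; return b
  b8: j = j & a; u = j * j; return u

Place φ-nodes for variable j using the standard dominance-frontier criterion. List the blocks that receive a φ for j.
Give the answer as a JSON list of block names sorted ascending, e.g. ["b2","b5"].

idom tree: b1←b0 b2←b1 b3←b1 b4←b2 b5←b1 b6←b1 b7←b4 b8←b0
Join-block Dom:
  b1: preds {b0,b6}: {b0} ∩ {b0,b1,b6} = {b0}; idom=b0
  b5: preds {b1,b2,b3}: {b0,b1} ∩ {b0,b1,b2} ∩ {b0,b1,b3} = {b0,b1}; idom=b1
  b6: preds {b2,b3,b4}: {b0,b1,b2} ∩ {b0,b1,b3} ∩ {b0,b1,b2,b4} = {b0,b1}; idom=b1
  b8: preds {b0,b4,b5}: {b0} ∩ {b0,b1,b2,b4} ∩ {b0,b1,b5} = {b0}; idom=b0

DF derivation:
  b1←b0: walk · to b0
  b1←b6: walk b6→b1 to b0
  b5←b1: walk · to b1
  b5←b2: walk b2 to b1
  b5←b3: walk b3 to b1
  b6←b2: walk b2 to b1
  b6←b3: walk b3 to b1
  b6←b4: walk b4→b2 to b1
  b8←b0: walk · to b0
  b8←b4: walk b4→b2→b1 to b0
  b8←b5: walk b5→b1 to b0
  b0: DF=∅
  b1: DF={b1,b8}
  b2: DF={b5,b6,b8}
  b3: DF={b5,b6}
  b4: DF={b6,b8}
  b5: DF={b8}
  b6: DF={b1}
  b7: DF=∅
  b8: DF=∅

φ for j: defs {b0,b5,b6,b8}
  DF⁺ = {b1,b8}

Answer: ["b1", "b8"]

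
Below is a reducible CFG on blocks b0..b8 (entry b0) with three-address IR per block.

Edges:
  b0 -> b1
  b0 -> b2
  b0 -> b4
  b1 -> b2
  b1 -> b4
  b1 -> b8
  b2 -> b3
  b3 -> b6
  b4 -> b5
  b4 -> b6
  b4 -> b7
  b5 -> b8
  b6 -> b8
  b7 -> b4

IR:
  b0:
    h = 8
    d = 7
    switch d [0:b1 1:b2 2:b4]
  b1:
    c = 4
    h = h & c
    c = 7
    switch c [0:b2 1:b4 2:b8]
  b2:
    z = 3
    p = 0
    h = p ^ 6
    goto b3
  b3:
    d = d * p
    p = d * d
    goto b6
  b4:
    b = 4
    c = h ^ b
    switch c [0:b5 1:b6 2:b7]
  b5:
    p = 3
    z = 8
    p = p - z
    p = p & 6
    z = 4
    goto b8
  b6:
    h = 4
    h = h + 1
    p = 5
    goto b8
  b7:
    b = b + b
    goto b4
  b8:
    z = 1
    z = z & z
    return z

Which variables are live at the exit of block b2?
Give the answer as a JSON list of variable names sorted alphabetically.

Answer: ["d", "p"]

Working:
def/use:
  b0 def {d,h} use ∅
  b1 def {c,h} use {h}
  b2 def {h,p,z} use ∅
  b3 def {d,p} use {d,p}
  b4 def {b,c} use {h}
  b5 def {p,z} use ∅
  b6 def {h,p} use ∅
  b7 def {b} use {b}
  b8 def {z} use ∅

Live sets:
  live b0: ∅→{d,h}
  live b1: {d,h}→{d,h}
  live b2: {d}→{d,p}
  live b3: {d,p}→∅
  live b4: {h}→{b,h}
  live b5: ∅→∅
  live b6: ∅→∅
  live b7: {b,h}→{h}
  live b8: ∅→∅

live-out(b2) = ["d", "p"]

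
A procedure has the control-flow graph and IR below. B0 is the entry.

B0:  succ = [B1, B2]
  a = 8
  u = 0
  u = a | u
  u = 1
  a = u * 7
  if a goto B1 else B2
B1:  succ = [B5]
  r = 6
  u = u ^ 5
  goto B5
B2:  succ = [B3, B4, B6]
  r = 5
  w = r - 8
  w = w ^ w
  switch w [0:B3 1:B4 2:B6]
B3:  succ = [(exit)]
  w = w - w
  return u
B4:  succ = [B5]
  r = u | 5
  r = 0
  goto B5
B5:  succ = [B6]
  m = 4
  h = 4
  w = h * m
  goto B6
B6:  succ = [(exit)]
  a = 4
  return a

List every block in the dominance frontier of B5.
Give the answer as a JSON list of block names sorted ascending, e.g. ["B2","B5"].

Answer: ["B6"]

Working:
idom tree: B1←B0 B2←B0 B3←B2 B4←B2 B5←B0 B6←B0
Dom at joins:
  B5: preds {B1,B4}: {B0,B1} ∩ {B0,B2,B4} = {B0}; idom=B0
  B6: preds {B2,B5}: {B0,B2} ∩ {B0,B5} = {B0}; idom=B0

Frontier:
  B5←B1: walk B1 to B0
  B5←B4: walk B4→B2 to B0
  B6←B2: walk B2 to B0
  B6←B5: walk B5 to B0
  B0 → ∅
  B1 → {B5}
  B2 → {B5,B6}
  B3 → ∅
  B4 → {B5}
  B5 → {B6}
  B6 → ∅

DF(B5) = ["B6"]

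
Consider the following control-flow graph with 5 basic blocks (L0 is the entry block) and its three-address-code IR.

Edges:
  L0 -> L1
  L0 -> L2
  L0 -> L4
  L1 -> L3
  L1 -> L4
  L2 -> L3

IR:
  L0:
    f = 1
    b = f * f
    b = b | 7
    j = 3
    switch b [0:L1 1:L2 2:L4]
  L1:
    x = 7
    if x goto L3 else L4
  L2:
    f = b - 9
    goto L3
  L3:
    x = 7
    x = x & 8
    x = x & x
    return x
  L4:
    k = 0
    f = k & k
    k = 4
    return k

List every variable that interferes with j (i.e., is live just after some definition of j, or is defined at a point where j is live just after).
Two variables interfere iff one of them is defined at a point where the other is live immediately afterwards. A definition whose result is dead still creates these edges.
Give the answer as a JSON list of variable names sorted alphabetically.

def/use:
  L0 def {b,f,j} use ∅
  L1 def {x} use ∅
  L2 def {f} use {b}
  L3 def {x} use ∅
  L4 def {f,k} use ∅

Live sets:
  L0: in=∅ out={b}
  L1: in=∅ out=∅
  L2: in={b} out=∅
  L3: in=∅ out=∅
  L4: in=∅ out=∅

Interference:
  b: {j}
  f: ∅
  j: {b}
  k: ∅
  x: ∅

N(j) = ["b"]

Answer: ["b"]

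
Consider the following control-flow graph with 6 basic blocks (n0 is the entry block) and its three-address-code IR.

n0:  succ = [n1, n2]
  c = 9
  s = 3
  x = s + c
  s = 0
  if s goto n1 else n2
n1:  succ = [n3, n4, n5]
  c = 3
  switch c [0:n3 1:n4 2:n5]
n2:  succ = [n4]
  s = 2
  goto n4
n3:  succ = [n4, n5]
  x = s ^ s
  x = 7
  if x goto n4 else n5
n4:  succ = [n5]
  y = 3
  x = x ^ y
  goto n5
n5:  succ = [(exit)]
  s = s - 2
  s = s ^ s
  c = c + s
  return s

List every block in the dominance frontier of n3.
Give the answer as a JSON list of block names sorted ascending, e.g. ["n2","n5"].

Answer: ["n4", "n5"]

Derivation:
idom tree: n1←n0 n2←n0 n3←n1 n4←n0 n5←n0
Join-block Dom:
  n4: preds {n1,n2,n3}: {n0,n1} ∩ {n0,n2} ∩ {n0,n1,n3} = {n0}; idom=n0
  n5: preds {n1,n3,n4}: {n0,n1} ∩ {n0,n1,n3} ∩ {n0,n4} = {n0}; idom=n0

DF derivation:
  n4←n1: walk n1 to n0
  n4←n2: walk n2 to n0
  n4←n3: walk n3→n1 to n0
  n5←n1: walk n1 to n0
  n5←n3: walk n3→n1 to n0
  n5←n4: walk n4 to n0
  DF(n0)=∅
  DF(n1)={n4,n5}
  DF(n2)={n4}
  DF(n3)={n4,n5}
  DF(n4)={n5}
  DF(n5)=∅

DF(n3) = ["n4", "n5"]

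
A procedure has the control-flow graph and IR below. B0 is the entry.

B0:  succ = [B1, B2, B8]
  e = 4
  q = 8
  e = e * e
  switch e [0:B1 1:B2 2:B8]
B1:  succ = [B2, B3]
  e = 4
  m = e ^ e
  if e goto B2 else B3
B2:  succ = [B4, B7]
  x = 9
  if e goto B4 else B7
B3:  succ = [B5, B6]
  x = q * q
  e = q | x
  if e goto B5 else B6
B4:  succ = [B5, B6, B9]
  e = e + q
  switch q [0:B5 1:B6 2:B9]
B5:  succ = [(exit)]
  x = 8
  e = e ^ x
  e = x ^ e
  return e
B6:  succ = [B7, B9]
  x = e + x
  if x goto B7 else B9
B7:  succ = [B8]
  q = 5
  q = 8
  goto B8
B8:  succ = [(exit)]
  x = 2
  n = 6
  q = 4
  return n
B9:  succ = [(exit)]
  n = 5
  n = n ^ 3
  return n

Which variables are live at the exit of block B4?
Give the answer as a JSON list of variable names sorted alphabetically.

Answer: ["e", "x"]

Derivation:
def/use:
  B0 def {e,q} use ∅
  B1 def {e,m} use ∅
  B2 def {x} use {e}
  B3 def {e,x} use {q}
  B4 def {e} use {e,q}
  B5 def {e,x} use {e}
  B6 def {x} use {e,x}
  B7 def {q} use ∅
  B8 def {n,q,x} use ∅
  B9 def {n} use ∅

Liveness:
  live B0: ∅→{e,q}
  live B1: {q}→{e,q}
  live B2: {e,q}→{e,q,x}
  live B3: {q}→{e,x}
  live B4: {e,q,x}→{e,x}
  live B5: {e}→∅
  live B6: {e,x}→∅
  live B7: ∅→∅
  live B8: ∅→∅
  live B9: ∅→∅

live-out(B4) = ["e", "x"]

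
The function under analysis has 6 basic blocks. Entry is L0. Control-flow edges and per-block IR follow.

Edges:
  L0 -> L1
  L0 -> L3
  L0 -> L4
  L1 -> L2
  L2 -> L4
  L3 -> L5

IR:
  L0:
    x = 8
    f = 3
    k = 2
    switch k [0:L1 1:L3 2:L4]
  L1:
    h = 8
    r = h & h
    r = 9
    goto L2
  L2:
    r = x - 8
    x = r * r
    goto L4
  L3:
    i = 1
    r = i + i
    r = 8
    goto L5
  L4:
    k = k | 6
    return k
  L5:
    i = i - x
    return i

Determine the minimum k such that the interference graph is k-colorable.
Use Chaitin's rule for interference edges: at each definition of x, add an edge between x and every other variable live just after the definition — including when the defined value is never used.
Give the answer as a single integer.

Block summaries:
  L0: {f,k,x} / ∅
  L1: {h,r} / ∅
  L2: {r,x} / {x}
  L3: {i,r} / ∅
  L4: {k} / {k}
  L5: {i} / {i,x}

Liveness:
  live L0: ∅→{k,x}
  live L1: {k,x}→{k,x}
  live L2: {k,x}→{k}
  live L3: {x}→{i,x}
  live L4: {k}→∅
  live L5: {i,x}→∅

Interference:
  f — {x}
  h — {k,x}
  i — {r,x}
  k — {h,r,x}
  r — {i,k,x}
  x — {f,h,i,k,r}

Registers:
  {h,k,x} pairwise interfere (3-clique) ⇒ χ ≥ 3
  assign f→R1 h→R2 i→R1 k→R1 r→R2 x→R0 — no edge inside a register ⇒ χ ≤ 3
  χ = 3

Answer: 3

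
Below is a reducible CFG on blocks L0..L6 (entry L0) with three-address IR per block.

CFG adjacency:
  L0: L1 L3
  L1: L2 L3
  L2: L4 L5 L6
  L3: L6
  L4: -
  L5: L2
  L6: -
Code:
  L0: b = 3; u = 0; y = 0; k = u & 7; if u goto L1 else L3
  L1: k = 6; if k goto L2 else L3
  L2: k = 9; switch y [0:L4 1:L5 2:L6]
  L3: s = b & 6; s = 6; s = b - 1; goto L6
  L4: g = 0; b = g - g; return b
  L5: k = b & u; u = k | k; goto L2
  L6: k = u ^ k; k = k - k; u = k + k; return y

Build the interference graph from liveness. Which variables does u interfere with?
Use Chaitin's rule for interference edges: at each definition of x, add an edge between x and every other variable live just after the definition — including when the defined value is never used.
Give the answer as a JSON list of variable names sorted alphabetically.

Answer: ["b", "k", "s", "y"]

Analysis:
Block summaries:
  L0: def={b,k,u,y} ue=∅
  L1: def={k} ue=∅
  L2: def={k} ue={y}
  L3: def={s} ue={b}
  L4: def={b,g} ue=∅
  L5: def={k,u} ue={b,u}
  L6: def={k,u} ue={k,u,y}

Liveness:
  live L0: ∅→{b,k,u,y}
  live L1: {b,u,y}→{b,k,u,y}
  live L2: {b,u,y}→{b,k,u,y}
  live L3: {b,k,u,y}→{k,u,y}
  live L4: ∅→∅
  live L5: {b,u,y}→{b,u,y}
  live L6: {k,u,y}→∅

Interfere edges:
  b: {k,s,u,y}
  g: ∅
  k: {b,s,u,y}
  s: {b,k,u,y}
  u: {b,k,s,y}
  y: {b,k,s,u}

N(u) = ["b", "k", "s", "y"]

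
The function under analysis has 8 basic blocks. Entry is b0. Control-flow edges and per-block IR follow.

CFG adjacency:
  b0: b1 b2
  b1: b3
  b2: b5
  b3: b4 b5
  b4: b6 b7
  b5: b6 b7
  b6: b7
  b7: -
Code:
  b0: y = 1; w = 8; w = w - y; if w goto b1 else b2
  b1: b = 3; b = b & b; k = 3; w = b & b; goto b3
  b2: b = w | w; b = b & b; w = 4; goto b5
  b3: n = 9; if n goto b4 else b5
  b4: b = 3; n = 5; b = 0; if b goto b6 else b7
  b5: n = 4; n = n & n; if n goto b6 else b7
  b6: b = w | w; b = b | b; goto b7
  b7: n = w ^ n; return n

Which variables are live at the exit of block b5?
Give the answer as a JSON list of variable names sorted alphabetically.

Answer: ["n", "w"]

Analysis:
def/use:
  b0: def={w,y} ue=∅
  b1: def={b,k,w} ue=∅
  b2: def={b,w} ue={w}
  b3: def={n} ue=∅
  b4: def={b,n} ue=∅
  b5: def={n} ue=∅
  b6: def={b} ue={w}
  b7: def={n} ue={n,w}

Liveness:
  live b0: ∅→{w}
  live b1: ∅→{w}
  live b2: {w}→{w}
  live b3: {w}→{w}
  live b4: {w}→{n,w}
  live b5: {w}→{n,w}
  live b6: {n,w}→{n,w}
  live b7: {n,w}→∅

live-out(b5) = ["n", "w"]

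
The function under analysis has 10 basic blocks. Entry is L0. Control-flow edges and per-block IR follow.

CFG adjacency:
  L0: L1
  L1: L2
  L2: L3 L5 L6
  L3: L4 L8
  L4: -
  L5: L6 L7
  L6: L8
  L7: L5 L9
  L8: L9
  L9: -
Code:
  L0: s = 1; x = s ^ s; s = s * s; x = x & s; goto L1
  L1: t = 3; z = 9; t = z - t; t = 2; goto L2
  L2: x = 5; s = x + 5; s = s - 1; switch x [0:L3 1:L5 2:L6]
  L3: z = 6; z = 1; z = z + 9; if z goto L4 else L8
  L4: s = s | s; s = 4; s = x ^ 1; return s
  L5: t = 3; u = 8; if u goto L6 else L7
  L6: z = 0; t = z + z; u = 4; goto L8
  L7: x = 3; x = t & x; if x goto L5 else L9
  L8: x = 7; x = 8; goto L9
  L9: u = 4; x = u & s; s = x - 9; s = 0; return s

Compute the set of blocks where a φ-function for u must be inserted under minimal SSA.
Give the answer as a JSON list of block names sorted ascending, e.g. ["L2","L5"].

Answer: ["L5", "L6", "L8", "L9"]

Working:
idom tree: L1←L0 L2←L1 L3←L2 L4←L3 L5←L2 L6←L2 L7←L5 L8←L2 L9←L2
Dom at joins:
  L5: preds {L2,L7}: {L0,L1,L2} ∩ {L0,L1,L2,L5,L7} = {L0,L1,L2}; idom=L2
  L6: preds {L2,L5}: {L0,L1,L2} ∩ {L0,L1,L2,L5} = {L0,L1,L2}; idom=L2
  L8: preds {L3,L6}: {L0,L1,L2,L3} ∩ {L0,L1,L2,L6} = {L0,L1,L2}; idom=L2
  L9: preds {L7,L8}: {L0,L1,L2,L5,L7} ∩ {L0,L1,L2,L8} = {L0,L1,L2}; idom=L2

DF derivation:
  join L5 pred L2: · stop@L2
  join L5 pred L7: L7→L5 stop@L2
  join L6 pred L2: · stop@L2
  join L6 pred L5: L5 stop@L2
  join L8 pred L3: L3 stop@L2
  join L8 pred L6: L6 stop@L2
  join L9 pred L7: L7→L5 stop@L2
  join L9 pred L8: L8 stop@L2
  L0 → ∅
  L1 → ∅
  L2 → ∅
  L3 → {L8}
  L4 → ∅
  L5 → {L5,L6,L9}
  L6 → {L8}
  L7 → {L5,L9}
  L8 → {L9}
  L9 → ∅

φ for u: defs {L5,L6,L9}
  DF⁺ = {L5,L6,L8,L9}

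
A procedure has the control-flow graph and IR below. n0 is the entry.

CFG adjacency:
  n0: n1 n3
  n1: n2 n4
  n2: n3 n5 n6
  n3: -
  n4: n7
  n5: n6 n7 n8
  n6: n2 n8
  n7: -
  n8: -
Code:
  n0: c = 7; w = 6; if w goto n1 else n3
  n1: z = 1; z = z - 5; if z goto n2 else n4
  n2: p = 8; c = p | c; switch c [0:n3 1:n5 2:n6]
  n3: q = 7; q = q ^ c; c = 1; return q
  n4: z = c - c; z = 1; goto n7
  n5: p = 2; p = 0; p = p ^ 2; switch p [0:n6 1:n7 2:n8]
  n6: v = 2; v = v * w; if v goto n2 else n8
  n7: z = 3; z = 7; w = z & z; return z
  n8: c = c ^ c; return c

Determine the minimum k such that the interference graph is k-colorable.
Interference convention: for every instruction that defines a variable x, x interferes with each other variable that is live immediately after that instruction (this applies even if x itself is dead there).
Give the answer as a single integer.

Answer: 3

Working:
def/use:
  n0: {c,w} / ∅
  n1: {z} / ∅
  n2: {c,p} / {c}
  n3: {c,q} / {c}
  n4: {z} / {c}
  n5: {p} / ∅
  n6: {v} / {w}
  n7: {w,z} / ∅
  n8: {c} / {c}

Backward fixpoint:
  n0 li=∅ lo={c,w}
  n1 li={c,w} lo={c,w}
  n2 li={c,w} lo={c,w}
  n3 li={c} lo=∅
  n4 li={c} lo=∅
  n5 li={c,w} lo={c,w}
  n6 li={c,w} lo={c,w}
  n7 li=∅ lo=∅
  n8 li={c} lo=∅

Conflict graph:
  c — {p,q,v,w,z}
  p — {c,w}
  q — {c}
  v — {c,w}
  w — {c,p,v,z}
  z — {c,w}

Colouring:
  clique {c,p,w} ⇒ need ≥ 3
  3-colouring: c0={c}  c1={q,w}  c2={p,v,z}
  χ = 3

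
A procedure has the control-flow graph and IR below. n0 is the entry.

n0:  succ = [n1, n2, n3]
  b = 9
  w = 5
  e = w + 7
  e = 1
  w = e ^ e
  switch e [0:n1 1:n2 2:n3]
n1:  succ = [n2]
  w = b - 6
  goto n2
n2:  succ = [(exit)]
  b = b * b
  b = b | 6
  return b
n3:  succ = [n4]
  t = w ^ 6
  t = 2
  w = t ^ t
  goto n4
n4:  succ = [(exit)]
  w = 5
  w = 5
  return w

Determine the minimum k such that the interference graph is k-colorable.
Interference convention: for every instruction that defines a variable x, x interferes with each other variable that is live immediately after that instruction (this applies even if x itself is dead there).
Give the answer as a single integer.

Answer: 3

Working:
def/use:
  n0 def {b,e,w} use ∅
  n1 def {w} use {b}
  n2 def {b} use {b}
  n3 def {t,w} use {w}
  n4 def {w} use ∅

Liveness:
  n0 li=∅ lo={b,w}
  n1 li={b} lo={b}
  n2 li={b} lo=∅
  n3 li={w} lo=∅
  n4 li=∅ lo=∅

Conflict graph:
  b↔{e,w}
  e↔{b,w}
  t↔∅
  w↔{b,e}

Registers:
  {b,e,w} pairwise interfere (3-clique) ⇒ χ ≥ 3
  3-colouring: c0={b,t}  c1={e}  c2={w}
  χ = 3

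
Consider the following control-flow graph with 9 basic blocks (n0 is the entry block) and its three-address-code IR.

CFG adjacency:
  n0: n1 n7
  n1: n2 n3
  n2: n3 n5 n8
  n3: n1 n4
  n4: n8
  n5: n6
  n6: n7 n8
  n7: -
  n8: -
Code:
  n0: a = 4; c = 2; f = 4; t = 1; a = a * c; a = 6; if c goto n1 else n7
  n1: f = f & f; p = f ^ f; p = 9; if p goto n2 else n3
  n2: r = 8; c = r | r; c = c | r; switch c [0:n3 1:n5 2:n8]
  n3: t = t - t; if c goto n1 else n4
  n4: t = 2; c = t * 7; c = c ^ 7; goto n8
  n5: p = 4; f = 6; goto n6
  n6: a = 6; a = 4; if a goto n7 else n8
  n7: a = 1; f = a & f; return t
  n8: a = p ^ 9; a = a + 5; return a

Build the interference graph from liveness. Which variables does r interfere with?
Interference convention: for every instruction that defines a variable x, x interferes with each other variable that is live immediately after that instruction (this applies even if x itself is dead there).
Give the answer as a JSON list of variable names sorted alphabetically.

Block summaries:
  n0: def={a,c,f,t} ue=∅
  n1: def={f,p} ue={f}
  n2: def={c,r} ue=∅
  n3: def={t} ue={c,t}
  n4: def={c,t} ue=∅
  n5: def={f,p} ue=∅
  n6: def={a} ue=∅
  n7: def={a,f} ue={f,t}
  n8: def={a} ue={p}

Liveness:
  live n0: ∅→{c,f,t}
  live n1: {c,f,t}→{c,f,p,t}
  live n2: {f,p,t}→{c,f,p,t}
  live n3: {c,f,p,t}→{c,f,p,t}
  live n4: {p}→{p}
  live n5: {t}→{f,p,t}
  live n6: {f,p,t}→{f,p,t}
  live n7: {f,t}→∅
  live n8: {p}→∅

Interfere edges:
  a — {c,f,p,t}
  c — {a,f,p,r,t}
  f — {a,c,p,r,t}
  p — {a,c,f,r,t}
  r — {c,f,p,t}
  t — {a,c,f,p,r}

N(r) = ["c", "f", "p", "t"]

Answer: ["c", "f", "p", "t"]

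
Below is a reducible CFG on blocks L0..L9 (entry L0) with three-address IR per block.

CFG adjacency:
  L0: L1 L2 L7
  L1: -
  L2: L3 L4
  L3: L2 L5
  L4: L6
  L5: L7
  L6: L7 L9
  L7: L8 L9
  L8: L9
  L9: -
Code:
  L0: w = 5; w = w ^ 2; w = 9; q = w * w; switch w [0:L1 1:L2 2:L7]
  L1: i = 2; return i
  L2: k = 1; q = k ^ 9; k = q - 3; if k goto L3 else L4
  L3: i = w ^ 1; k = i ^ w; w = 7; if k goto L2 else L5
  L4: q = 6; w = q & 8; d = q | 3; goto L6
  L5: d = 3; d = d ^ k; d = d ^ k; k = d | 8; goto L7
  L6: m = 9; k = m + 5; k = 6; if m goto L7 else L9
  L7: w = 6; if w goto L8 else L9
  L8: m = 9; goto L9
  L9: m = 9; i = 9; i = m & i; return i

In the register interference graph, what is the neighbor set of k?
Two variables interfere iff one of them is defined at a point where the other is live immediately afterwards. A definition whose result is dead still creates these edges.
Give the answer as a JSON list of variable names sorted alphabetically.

Answer: ["d", "m", "w"]

Working:
Per-block:
  L0: def={q,w} ue=∅
  L1: def={i} ue=∅
  L2: def={k,q} ue=∅
  L3: def={i,k,w} ue={w}
  L4: def={d,q,w} ue=∅
  L5: def={d,k} ue={k}
  L6: def={k,m} ue=∅
  L7: def={w} ue=∅
  L8: def={m} ue=∅
  L9: def={i,m} ue=∅

Backward fixpoint:
  live L0: ∅→{w}
  live L1: ∅→∅
  live L2: {w}→{w}
  live L3: {w}→{k,w}
  live L4: ∅→∅
  live L5: {k}→∅
  live L6: ∅→∅
  live L7: ∅→∅
  live L8: ∅→∅
  live L9: ∅→∅

Conflict graph:
  d: {k}
  i: {m,w}
  k: {d,m,w}
  m: {i,k}
  q: {w}
  w: {i,k,q}

N(k) = ["d", "m", "w"]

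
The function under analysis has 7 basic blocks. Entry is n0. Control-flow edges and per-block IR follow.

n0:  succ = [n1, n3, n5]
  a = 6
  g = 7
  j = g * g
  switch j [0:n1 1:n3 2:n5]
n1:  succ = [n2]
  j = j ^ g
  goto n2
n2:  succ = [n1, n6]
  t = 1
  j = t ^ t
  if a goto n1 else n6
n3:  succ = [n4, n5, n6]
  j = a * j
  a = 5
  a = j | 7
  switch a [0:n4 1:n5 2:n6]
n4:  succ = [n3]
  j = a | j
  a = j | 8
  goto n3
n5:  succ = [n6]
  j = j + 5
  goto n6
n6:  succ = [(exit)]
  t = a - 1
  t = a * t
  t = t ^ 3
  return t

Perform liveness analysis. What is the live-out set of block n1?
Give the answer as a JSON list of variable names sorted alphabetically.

def/use:
  n0: def={a,g,j} ue=∅
  n1: def={j} ue={g,j}
  n2: def={j,t} ue={a}
  n3: def={a,j} ue={a,j}
  n4: def={a,j} ue={a,j}
  n5: def={j} ue={j}
  n6: def={t} ue={a}

Live sets:
  n0: in=∅ out={a,g,j}
  n1: in={a,g,j} out={a,g}
  n2: in={a,g} out={a,g,j}
  n3: in={a,j} out={a,j}
  n4: in={a,j} out={a,j}
  n5: in={a,j} out={a}
  n6: in={a} out=∅

live-out(n1) = ["a", "g"]

Answer: ["a", "g"]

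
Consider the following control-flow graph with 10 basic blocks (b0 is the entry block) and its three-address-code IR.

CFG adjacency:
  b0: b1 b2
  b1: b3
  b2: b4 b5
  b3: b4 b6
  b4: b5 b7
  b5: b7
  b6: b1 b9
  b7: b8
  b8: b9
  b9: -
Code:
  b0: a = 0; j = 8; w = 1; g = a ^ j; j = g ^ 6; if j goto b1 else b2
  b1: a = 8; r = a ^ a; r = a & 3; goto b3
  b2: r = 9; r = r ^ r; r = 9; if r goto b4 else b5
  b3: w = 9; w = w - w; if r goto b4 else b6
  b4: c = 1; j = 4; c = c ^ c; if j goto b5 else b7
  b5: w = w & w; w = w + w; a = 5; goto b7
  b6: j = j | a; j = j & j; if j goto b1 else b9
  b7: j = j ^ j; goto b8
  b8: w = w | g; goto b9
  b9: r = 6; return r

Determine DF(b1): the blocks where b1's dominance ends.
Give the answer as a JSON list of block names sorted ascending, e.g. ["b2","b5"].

Answer: ["b1", "b4", "b9"]

Derivation:
idom tree: b1←b0 b2←b0 b3←b1 b4←b0 b5←b0 b6←b3 b7←b0 b8←b7 b9←b0
Dom at joins:
  b1: preds {b0,b6}: {b0} ∩ {b0,b1,b3,b6} = {b0}; idom=b0
  b4: preds {b2,b3}: {b0,b2} ∩ {b0,b1,b3} = {b0}; idom=b0
  b5: preds {b2,b4}: {b0,b2} ∩ {b0,b4} = {b0}; idom=b0
  b7: preds {b4,b5}: {b0,b4} ∩ {b0,b5} = {b0}; idom=b0
  b9: preds {b6,b8}: {b0,b1,b3,b6} ∩ {b0,b7,b8} = {b0}; idom=b0

Frontier:
  b1←b0: walk · to b0
  b1←b6: walk b6→b3→b1 to b0
  b4←b2: walk b2 to b0
  b4←b3: walk b3→b1 to b0
  b5←b2: walk b2 to b0
  b5←b4: walk b4 to b0
  b7←b4: walk b4 to b0
  b7←b5: walk b5 to b0
  b9←b6: walk b6→b3→b1 to b0
  b9←b8: walk b8→b7 to b0
  DF(b0)=∅
  DF(b1)={b1,b4,b9}
  DF(b2)={b4,b5}
  DF(b3)={b1,b4,b9}
  DF(b4)={b5,b7}
  DF(b5)={b7}
  DF(b6)={b1,b9}
  DF(b7)={b9}
  DF(b8)={b9}
  DF(b9)=∅

DF(b1) = ["b1", "b4", "b9"]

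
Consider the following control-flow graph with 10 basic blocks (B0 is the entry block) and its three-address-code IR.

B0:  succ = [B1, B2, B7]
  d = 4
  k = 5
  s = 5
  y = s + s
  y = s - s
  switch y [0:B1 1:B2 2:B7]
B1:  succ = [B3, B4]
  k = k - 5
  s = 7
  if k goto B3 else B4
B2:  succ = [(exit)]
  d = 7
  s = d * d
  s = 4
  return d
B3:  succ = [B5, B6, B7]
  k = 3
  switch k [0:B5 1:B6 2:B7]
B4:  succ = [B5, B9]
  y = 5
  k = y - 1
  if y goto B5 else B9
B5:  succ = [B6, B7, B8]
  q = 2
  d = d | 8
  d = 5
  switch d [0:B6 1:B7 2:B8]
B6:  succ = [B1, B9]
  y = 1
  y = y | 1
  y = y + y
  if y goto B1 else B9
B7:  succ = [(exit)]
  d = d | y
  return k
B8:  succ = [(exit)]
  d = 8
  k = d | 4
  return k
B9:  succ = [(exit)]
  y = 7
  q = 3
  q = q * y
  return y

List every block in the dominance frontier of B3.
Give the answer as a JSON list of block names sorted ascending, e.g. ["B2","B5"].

Answer: ["B5", "B6", "B7"]

Derivation:
idom tree: B1←B0 B2←B0 B3←B1 B4←B1 B5←B1 B6←B1 B7←B0 B8←B5 B9←B1
Dom∩ at merges:
  B1: preds {B0,B6}: {B0} ∩ {B0,B1,B6} = {B0}; idom=B0
  B5: preds {B3,B4}: {B0,B1,B3} ∩ {B0,B1,B4} = {B0,B1}; idom=B1
  B6: preds {B3,B5}: {B0,B1,B3} ∩ {B0,B1,B5} = {B0,B1}; idom=B1
  B7: preds {B0,B3,B5}: {B0} ∩ {B0,B1,B3} ∩ {B0,B1,B5} = {B0}; idom=B0
  B9: preds {B4,B6}: {B0,B1,B4} ∩ {B0,B1,B6} = {B0,B1}; idom=B1

DF walk-up:
  join B1 pred B0: · stop@B0
  join B1 pred B6: B6→B1 stop@B0
  join B5 pred B3: B3 stop@B1
  join B5 pred B4: B4 stop@B1
  join B6 pred B3: B3 stop@B1
  join B6 pred B5: B5 stop@B1
  join B7 pred B0: · stop@B0
  join B7 pred B3: B3→B1 stop@B0
  join B7 pred B5: B5→B1 stop@B0
  join B9 pred B4: B4 stop@B1
  join B9 pred B6: B6 stop@B1
  B0 → ∅
  B1 → {B1,B7}
  B2 → ∅
  B3 → {B5,B6,B7}
  B4 → {B5,B9}
  B5 → {B6,B7}
  B6 → {B1,B9}
  B7 → ∅
  B8 → ∅
  B9 → ∅

DF(B3) = ["B5", "B6", "B7"]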